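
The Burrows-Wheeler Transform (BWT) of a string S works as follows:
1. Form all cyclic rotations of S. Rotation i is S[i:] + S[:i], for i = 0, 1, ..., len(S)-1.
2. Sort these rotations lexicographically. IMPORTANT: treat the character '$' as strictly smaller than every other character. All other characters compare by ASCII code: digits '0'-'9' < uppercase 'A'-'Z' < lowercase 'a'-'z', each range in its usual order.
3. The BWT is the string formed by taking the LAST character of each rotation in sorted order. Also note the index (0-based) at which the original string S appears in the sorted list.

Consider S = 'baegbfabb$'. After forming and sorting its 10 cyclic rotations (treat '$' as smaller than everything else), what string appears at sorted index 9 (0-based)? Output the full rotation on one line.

Answer: gbfabb$bae

Derivation:
All 10 rotations (rotation i = S[i:]+S[:i]):
  rot[0] = baegbfabb$
  rot[1] = aegbfabb$b
  rot[2] = egbfabb$ba
  rot[3] = gbfabb$bae
  rot[4] = bfabb$baeg
  rot[5] = fabb$baegb
  rot[6] = abb$baegbf
  rot[7] = bb$baegbfa
  rot[8] = b$baegbfab
  rot[9] = $baegbfabb
Sorted (with $ < everything):
  sorted[0] = $baegbfabb
  sorted[1] = abb$baegbf
  sorted[2] = aegbfabb$b
  sorted[3] = b$baegbfab
  sorted[4] = baegbfabb$
  sorted[5] = bb$baegbfa
  sorted[6] = bfabb$baeg
  sorted[7] = egbfabb$ba
  sorted[8] = fabb$baegb
  sorted[9] = gbfabb$bae
sorted[9] = gbfabb$bae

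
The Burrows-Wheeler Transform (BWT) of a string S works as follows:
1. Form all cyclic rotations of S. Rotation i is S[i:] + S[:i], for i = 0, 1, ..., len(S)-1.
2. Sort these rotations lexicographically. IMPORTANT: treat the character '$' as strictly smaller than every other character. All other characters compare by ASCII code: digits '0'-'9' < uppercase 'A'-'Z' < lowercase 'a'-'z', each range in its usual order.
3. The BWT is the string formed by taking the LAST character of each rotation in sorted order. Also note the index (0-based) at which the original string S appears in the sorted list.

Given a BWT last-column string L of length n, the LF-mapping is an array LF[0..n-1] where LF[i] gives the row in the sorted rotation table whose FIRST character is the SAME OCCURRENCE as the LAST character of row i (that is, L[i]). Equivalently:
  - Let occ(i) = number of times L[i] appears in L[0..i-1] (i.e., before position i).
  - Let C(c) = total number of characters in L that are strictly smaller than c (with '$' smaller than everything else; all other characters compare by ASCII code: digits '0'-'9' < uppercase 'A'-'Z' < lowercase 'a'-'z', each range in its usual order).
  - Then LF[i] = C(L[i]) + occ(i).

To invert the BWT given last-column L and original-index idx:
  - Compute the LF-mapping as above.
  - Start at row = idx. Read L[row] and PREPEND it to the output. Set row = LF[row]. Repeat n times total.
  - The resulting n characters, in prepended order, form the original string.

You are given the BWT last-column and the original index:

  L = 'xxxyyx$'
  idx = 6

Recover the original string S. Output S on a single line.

Answer: yxyxxx$

Derivation:
LF mapping: 1 2 3 5 6 4 0
Walk LF starting at row 6, prepending L[row]:
  step 1: row=6, L[6]='$', prepend. Next row=LF[6]=0
  step 2: row=0, L[0]='x', prepend. Next row=LF[0]=1
  step 3: row=1, L[1]='x', prepend. Next row=LF[1]=2
  step 4: row=2, L[2]='x', prepend. Next row=LF[2]=3
  step 5: row=3, L[3]='y', prepend. Next row=LF[3]=5
  step 6: row=5, L[5]='x', prepend. Next row=LF[5]=4
  step 7: row=4, L[4]='y', prepend. Next row=LF[4]=6
Reversed output: yxyxxx$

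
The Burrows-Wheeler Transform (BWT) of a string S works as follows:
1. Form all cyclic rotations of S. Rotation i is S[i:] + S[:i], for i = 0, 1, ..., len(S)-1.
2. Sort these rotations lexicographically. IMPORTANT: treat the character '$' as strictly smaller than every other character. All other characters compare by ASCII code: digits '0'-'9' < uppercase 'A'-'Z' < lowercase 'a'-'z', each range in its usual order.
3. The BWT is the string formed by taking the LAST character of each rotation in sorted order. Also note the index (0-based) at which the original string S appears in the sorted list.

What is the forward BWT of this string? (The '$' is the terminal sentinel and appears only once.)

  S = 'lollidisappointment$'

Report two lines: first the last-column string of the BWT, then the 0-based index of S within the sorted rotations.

Answer: tsimlodlo$teiplpainn
9

Derivation:
All 20 rotations (rotation i = S[i:]+S[:i]):
  rot[0] = lollidisappointment$
  rot[1] = ollidisappointment$l
  rot[2] = llidisappointment$lo
  rot[3] = lidisappointment$lol
  rot[4] = idisappointment$loll
  rot[5] = disappointment$lolli
  rot[6] = isappointment$lollid
  rot[7] = sappointment$lollidi
  rot[8] = appointment$lollidis
  rot[9] = ppointment$lollidisa
  rot[10] = pointment$lollidisap
  rot[11] = ointment$lollidisapp
  rot[12] = intment$lollidisappo
  rot[13] = ntment$lollidisappoi
  rot[14] = tment$lollidisappoin
  rot[15] = ment$lollidisappoint
  rot[16] = ent$lollidisappointm
  rot[17] = nt$lollidisappointme
  rot[18] = t$lollidisappointmen
  rot[19] = $lollidisappointment
Sorted (with $ < everything):
  sorted[0] = $lollidisappointment  (last char: 't')
  sorted[1] = appointment$lollidis  (last char: 's')
  sorted[2] = disappointment$lolli  (last char: 'i')
  sorted[3] = ent$lollidisappointm  (last char: 'm')
  sorted[4] = idisappointment$loll  (last char: 'l')
  sorted[5] = intment$lollidisappo  (last char: 'o')
  sorted[6] = isappointment$lollid  (last char: 'd')
  sorted[7] = lidisappointment$lol  (last char: 'l')
  sorted[8] = llidisappointment$lo  (last char: 'o')
  sorted[9] = lollidisappointment$  (last char: '$')
  sorted[10] = ment$lollidisappoint  (last char: 't')
  sorted[11] = nt$lollidisappointme  (last char: 'e')
  sorted[12] = ntment$lollidisappoi  (last char: 'i')
  sorted[13] = ointment$lollidisapp  (last char: 'p')
  sorted[14] = ollidisappointment$l  (last char: 'l')
  sorted[15] = pointment$lollidisap  (last char: 'p')
  sorted[16] = ppointment$lollidisa  (last char: 'a')
  sorted[17] = sappointment$lollidi  (last char: 'i')
  sorted[18] = t$lollidisappointmen  (last char: 'n')
  sorted[19] = tment$lollidisappoin  (last char: 'n')
Last column: tsimlodlo$teiplpainn
Original string S is at sorted index 9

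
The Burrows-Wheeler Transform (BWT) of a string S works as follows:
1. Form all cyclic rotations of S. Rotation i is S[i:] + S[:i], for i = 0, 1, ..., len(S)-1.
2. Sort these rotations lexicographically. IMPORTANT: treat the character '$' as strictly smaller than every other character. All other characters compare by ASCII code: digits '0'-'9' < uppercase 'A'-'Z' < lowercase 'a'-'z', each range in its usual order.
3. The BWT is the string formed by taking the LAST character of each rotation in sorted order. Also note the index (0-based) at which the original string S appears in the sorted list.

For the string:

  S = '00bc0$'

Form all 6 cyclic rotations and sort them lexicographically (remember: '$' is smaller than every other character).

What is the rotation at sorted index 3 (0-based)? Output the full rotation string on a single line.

Answer: 0bc0$0

Derivation:
All 6 rotations (rotation i = S[i:]+S[:i]):
  rot[0] = 00bc0$
  rot[1] = 0bc0$0
  rot[2] = bc0$00
  rot[3] = c0$00b
  rot[4] = 0$00bc
  rot[5] = $00bc0
Sorted (with $ < everything):
  sorted[0] = $00bc0
  sorted[1] = 0$00bc
  sorted[2] = 00bc0$
  sorted[3] = 0bc0$0
  sorted[4] = bc0$00
  sorted[5] = c0$00b
sorted[3] = 0bc0$0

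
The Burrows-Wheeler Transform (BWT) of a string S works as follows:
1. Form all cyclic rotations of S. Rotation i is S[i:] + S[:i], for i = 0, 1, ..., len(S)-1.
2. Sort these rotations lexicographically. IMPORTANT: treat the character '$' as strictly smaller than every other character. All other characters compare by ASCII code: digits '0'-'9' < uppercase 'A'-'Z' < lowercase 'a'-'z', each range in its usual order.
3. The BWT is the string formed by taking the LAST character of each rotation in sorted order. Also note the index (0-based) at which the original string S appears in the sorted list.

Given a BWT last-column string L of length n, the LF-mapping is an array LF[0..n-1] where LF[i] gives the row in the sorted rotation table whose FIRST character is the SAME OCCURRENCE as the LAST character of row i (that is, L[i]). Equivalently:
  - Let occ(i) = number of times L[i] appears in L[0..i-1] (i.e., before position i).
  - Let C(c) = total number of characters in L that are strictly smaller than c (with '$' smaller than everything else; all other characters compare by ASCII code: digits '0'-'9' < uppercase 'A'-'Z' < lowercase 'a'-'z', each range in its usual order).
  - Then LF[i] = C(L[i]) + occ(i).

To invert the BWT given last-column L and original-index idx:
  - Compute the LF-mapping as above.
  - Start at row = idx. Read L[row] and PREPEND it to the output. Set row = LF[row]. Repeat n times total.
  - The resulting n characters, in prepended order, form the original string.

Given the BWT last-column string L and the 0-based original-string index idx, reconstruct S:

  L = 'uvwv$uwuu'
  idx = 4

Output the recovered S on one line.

Answer: uwvuwuvu$

Derivation:
LF mapping: 1 5 7 6 0 2 8 3 4
Walk LF starting at row 4, prepending L[row]:
  step 1: row=4, L[4]='$', prepend. Next row=LF[4]=0
  step 2: row=0, L[0]='u', prepend. Next row=LF[0]=1
  step 3: row=1, L[1]='v', prepend. Next row=LF[1]=5
  step 4: row=5, L[5]='u', prepend. Next row=LF[5]=2
  step 5: row=2, L[2]='w', prepend. Next row=LF[2]=7
  step 6: row=7, L[7]='u', prepend. Next row=LF[7]=3
  step 7: row=3, L[3]='v', prepend. Next row=LF[3]=6
  step 8: row=6, L[6]='w', prepend. Next row=LF[6]=8
  step 9: row=8, L[8]='u', prepend. Next row=LF[8]=4
Reversed output: uwvuwuvu$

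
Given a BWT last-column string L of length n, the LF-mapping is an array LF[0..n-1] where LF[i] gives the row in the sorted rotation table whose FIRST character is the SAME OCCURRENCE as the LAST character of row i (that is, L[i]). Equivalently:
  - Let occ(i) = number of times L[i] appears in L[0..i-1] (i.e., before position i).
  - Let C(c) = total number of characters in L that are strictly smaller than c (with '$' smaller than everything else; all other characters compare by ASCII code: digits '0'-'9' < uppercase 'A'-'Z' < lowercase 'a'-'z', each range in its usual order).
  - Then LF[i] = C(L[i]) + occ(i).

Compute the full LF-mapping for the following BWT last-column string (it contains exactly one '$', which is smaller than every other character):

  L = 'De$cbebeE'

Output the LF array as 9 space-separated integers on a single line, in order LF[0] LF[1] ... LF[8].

Char counts: '$':1, 'D':1, 'E':1, 'b':2, 'c':1, 'e':3
C (first-col start): C('$')=0, C('D')=1, C('E')=2, C('b')=3, C('c')=5, C('e')=6
L[0]='D': occ=0, LF[0]=C('D')+0=1+0=1
L[1]='e': occ=0, LF[1]=C('e')+0=6+0=6
L[2]='$': occ=0, LF[2]=C('$')+0=0+0=0
L[3]='c': occ=0, LF[3]=C('c')+0=5+0=5
L[4]='b': occ=0, LF[4]=C('b')+0=3+0=3
L[5]='e': occ=1, LF[5]=C('e')+1=6+1=7
L[6]='b': occ=1, LF[6]=C('b')+1=3+1=4
L[7]='e': occ=2, LF[7]=C('e')+2=6+2=8
L[8]='E': occ=0, LF[8]=C('E')+0=2+0=2

Answer: 1 6 0 5 3 7 4 8 2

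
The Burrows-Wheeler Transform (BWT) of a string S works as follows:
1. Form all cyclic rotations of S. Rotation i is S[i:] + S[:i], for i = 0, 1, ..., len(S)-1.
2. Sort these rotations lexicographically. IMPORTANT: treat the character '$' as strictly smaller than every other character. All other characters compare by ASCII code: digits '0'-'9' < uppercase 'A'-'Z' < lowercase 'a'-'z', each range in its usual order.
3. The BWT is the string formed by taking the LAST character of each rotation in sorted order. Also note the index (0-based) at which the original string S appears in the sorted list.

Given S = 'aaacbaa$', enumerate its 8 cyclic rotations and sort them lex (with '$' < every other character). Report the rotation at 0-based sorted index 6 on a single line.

Answer: baa$aaac

Derivation:
All 8 rotations (rotation i = S[i:]+S[:i]):
  rot[0] = aaacbaa$
  rot[1] = aacbaa$a
  rot[2] = acbaa$aa
  rot[3] = cbaa$aaa
  rot[4] = baa$aaac
  rot[5] = aa$aaacb
  rot[6] = a$aaacba
  rot[7] = $aaacbaa
Sorted (with $ < everything):
  sorted[0] = $aaacbaa
  sorted[1] = a$aaacba
  sorted[2] = aa$aaacb
  sorted[3] = aaacbaa$
  sorted[4] = aacbaa$a
  sorted[5] = acbaa$aa
  sorted[6] = baa$aaac
  sorted[7] = cbaa$aaa
sorted[6] = baa$aaac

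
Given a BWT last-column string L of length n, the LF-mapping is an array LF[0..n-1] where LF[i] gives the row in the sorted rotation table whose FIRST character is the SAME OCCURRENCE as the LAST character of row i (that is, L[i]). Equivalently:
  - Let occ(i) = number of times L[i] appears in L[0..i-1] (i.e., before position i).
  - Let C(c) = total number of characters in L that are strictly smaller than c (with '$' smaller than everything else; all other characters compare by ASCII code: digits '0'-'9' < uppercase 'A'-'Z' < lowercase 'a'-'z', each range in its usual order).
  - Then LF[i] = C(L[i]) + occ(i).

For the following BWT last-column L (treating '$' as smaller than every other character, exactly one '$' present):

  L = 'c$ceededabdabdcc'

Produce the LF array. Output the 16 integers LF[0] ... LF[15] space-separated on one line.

Answer: 5 0 6 13 14 9 15 10 1 3 11 2 4 12 7 8

Derivation:
Char counts: '$':1, 'a':2, 'b':2, 'c':4, 'd':4, 'e':3
C (first-col start): C('$')=0, C('a')=1, C('b')=3, C('c')=5, C('d')=9, C('e')=13
L[0]='c': occ=0, LF[0]=C('c')+0=5+0=5
L[1]='$': occ=0, LF[1]=C('$')+0=0+0=0
L[2]='c': occ=1, LF[2]=C('c')+1=5+1=6
L[3]='e': occ=0, LF[3]=C('e')+0=13+0=13
L[4]='e': occ=1, LF[4]=C('e')+1=13+1=14
L[5]='d': occ=0, LF[5]=C('d')+0=9+0=9
L[6]='e': occ=2, LF[6]=C('e')+2=13+2=15
L[7]='d': occ=1, LF[7]=C('d')+1=9+1=10
L[8]='a': occ=0, LF[8]=C('a')+0=1+0=1
L[9]='b': occ=0, LF[9]=C('b')+0=3+0=3
L[10]='d': occ=2, LF[10]=C('d')+2=9+2=11
L[11]='a': occ=1, LF[11]=C('a')+1=1+1=2
L[12]='b': occ=1, LF[12]=C('b')+1=3+1=4
L[13]='d': occ=3, LF[13]=C('d')+3=9+3=12
L[14]='c': occ=2, LF[14]=C('c')+2=5+2=7
L[15]='c': occ=3, LF[15]=C('c')+3=5+3=8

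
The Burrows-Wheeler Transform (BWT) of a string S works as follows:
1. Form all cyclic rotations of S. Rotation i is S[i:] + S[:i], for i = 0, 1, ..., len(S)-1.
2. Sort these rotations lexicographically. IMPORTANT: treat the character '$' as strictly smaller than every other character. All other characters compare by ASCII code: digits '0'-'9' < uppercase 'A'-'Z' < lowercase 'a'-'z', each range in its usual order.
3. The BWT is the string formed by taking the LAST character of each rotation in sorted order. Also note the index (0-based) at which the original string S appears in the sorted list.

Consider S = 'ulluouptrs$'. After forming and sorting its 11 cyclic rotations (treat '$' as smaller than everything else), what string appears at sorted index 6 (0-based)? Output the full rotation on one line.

Answer: s$ulluouptr

Derivation:
All 11 rotations (rotation i = S[i:]+S[:i]):
  rot[0] = ulluouptrs$
  rot[1] = lluouptrs$u
  rot[2] = luouptrs$ul
  rot[3] = uouptrs$ull
  rot[4] = ouptrs$ullu
  rot[5] = uptrs$ulluo
  rot[6] = ptrs$ulluou
  rot[7] = trs$ulluoup
  rot[8] = rs$ulluoupt
  rot[9] = s$ulluouptr
  rot[10] = $ulluouptrs
Sorted (with $ < everything):
  sorted[0] = $ulluouptrs
  sorted[1] = lluouptrs$u
  sorted[2] = luouptrs$ul
  sorted[3] = ouptrs$ullu
  sorted[4] = ptrs$ulluou
  sorted[5] = rs$ulluoupt
  sorted[6] = s$ulluouptr
  sorted[7] = trs$ulluoup
  sorted[8] = ulluouptrs$
  sorted[9] = uouptrs$ull
  sorted[10] = uptrs$ulluo
sorted[6] = s$ulluouptr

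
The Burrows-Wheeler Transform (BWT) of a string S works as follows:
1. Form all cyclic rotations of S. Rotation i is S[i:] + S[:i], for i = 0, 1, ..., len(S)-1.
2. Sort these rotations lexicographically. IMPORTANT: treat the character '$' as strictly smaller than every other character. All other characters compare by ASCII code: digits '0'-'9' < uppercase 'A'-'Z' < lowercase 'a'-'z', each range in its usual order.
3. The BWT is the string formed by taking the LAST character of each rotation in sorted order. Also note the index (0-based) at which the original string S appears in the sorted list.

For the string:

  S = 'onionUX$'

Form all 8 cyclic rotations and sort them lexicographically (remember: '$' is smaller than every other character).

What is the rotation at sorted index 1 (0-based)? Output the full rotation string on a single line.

Answer: UX$onion

Derivation:
All 8 rotations (rotation i = S[i:]+S[:i]):
  rot[0] = onionUX$
  rot[1] = nionUX$o
  rot[2] = ionUX$on
  rot[3] = onUX$oni
  rot[4] = nUX$onio
  rot[5] = UX$onion
  rot[6] = X$onionU
  rot[7] = $onionUX
Sorted (with $ < everything):
  sorted[0] = $onionUX
  sorted[1] = UX$onion
  sorted[2] = X$onionU
  sorted[3] = ionUX$on
  sorted[4] = nUX$onio
  sorted[5] = nionUX$o
  sorted[6] = onUX$oni
  sorted[7] = onionUX$
sorted[1] = UX$onion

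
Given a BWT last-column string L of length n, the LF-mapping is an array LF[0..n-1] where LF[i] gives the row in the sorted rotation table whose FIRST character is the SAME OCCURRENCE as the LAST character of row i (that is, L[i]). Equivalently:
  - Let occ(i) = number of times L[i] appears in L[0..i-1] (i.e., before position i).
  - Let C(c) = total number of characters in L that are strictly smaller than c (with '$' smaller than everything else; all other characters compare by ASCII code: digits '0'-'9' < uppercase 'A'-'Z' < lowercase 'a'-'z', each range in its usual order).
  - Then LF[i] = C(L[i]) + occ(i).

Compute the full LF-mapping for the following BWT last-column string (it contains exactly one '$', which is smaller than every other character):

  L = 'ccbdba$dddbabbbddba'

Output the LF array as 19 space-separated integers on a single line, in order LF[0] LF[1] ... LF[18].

Char counts: '$':1, 'a':3, 'b':7, 'c':2, 'd':6
C (first-col start): C('$')=0, C('a')=1, C('b')=4, C('c')=11, C('d')=13
L[0]='c': occ=0, LF[0]=C('c')+0=11+0=11
L[1]='c': occ=1, LF[1]=C('c')+1=11+1=12
L[2]='b': occ=0, LF[2]=C('b')+0=4+0=4
L[3]='d': occ=0, LF[3]=C('d')+0=13+0=13
L[4]='b': occ=1, LF[4]=C('b')+1=4+1=5
L[5]='a': occ=0, LF[5]=C('a')+0=1+0=1
L[6]='$': occ=0, LF[6]=C('$')+0=0+0=0
L[7]='d': occ=1, LF[7]=C('d')+1=13+1=14
L[8]='d': occ=2, LF[8]=C('d')+2=13+2=15
L[9]='d': occ=3, LF[9]=C('d')+3=13+3=16
L[10]='b': occ=2, LF[10]=C('b')+2=4+2=6
L[11]='a': occ=1, LF[11]=C('a')+1=1+1=2
L[12]='b': occ=3, LF[12]=C('b')+3=4+3=7
L[13]='b': occ=4, LF[13]=C('b')+4=4+4=8
L[14]='b': occ=5, LF[14]=C('b')+5=4+5=9
L[15]='d': occ=4, LF[15]=C('d')+4=13+4=17
L[16]='d': occ=5, LF[16]=C('d')+5=13+5=18
L[17]='b': occ=6, LF[17]=C('b')+6=4+6=10
L[18]='a': occ=2, LF[18]=C('a')+2=1+2=3

Answer: 11 12 4 13 5 1 0 14 15 16 6 2 7 8 9 17 18 10 3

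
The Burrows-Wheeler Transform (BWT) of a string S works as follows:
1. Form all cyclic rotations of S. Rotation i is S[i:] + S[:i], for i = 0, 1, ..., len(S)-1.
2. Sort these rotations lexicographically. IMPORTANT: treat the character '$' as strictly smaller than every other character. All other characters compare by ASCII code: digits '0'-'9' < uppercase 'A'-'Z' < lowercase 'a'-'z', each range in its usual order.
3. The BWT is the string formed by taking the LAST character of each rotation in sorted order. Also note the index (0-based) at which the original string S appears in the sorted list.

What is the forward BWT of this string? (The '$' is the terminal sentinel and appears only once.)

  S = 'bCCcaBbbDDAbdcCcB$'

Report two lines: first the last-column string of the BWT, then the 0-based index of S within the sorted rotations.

Answer: BDcabcCDbc$bBACdCb
10

Derivation:
All 18 rotations (rotation i = S[i:]+S[:i]):
  rot[0] = bCCcaBbbDDAbdcCcB$
  rot[1] = CCcaBbbDDAbdcCcB$b
  rot[2] = CcaBbbDDAbdcCcB$bC
  rot[3] = caBbbDDAbdcCcB$bCC
  rot[4] = aBbbDDAbdcCcB$bCCc
  rot[5] = BbbDDAbdcCcB$bCCca
  rot[6] = bbDDAbdcCcB$bCCcaB
  rot[7] = bDDAbdcCcB$bCCcaBb
  rot[8] = DDAbdcCcB$bCCcaBbb
  rot[9] = DAbdcCcB$bCCcaBbbD
  rot[10] = AbdcCcB$bCCcaBbbDD
  rot[11] = bdcCcB$bCCcaBbbDDA
  rot[12] = dcCcB$bCCcaBbbDDAb
  rot[13] = cCcB$bCCcaBbbDDAbd
  rot[14] = CcB$bCCcaBbbDDAbdc
  rot[15] = cB$bCCcaBbbDDAbdcC
  rot[16] = B$bCCcaBbbDDAbdcCc
  rot[17] = $bCCcaBbbDDAbdcCcB
Sorted (with $ < everything):
  sorted[0] = $bCCcaBbbDDAbdcCcB  (last char: 'B')
  sorted[1] = AbdcCcB$bCCcaBbbDD  (last char: 'D')
  sorted[2] = B$bCCcaBbbDDAbdcCc  (last char: 'c')
  sorted[3] = BbbDDAbdcCcB$bCCca  (last char: 'a')
  sorted[4] = CCcaBbbDDAbdcCcB$b  (last char: 'b')
  sorted[5] = CcB$bCCcaBbbDDAbdc  (last char: 'c')
  sorted[6] = CcaBbbDDAbdcCcB$bC  (last char: 'C')
  sorted[7] = DAbdcCcB$bCCcaBbbD  (last char: 'D')
  sorted[8] = DDAbdcCcB$bCCcaBbb  (last char: 'b')
  sorted[9] = aBbbDDAbdcCcB$bCCc  (last char: 'c')
  sorted[10] = bCCcaBbbDDAbdcCcB$  (last char: '$')
  sorted[11] = bDDAbdcCcB$bCCcaBb  (last char: 'b')
  sorted[12] = bbDDAbdcCcB$bCCcaB  (last char: 'B')
  sorted[13] = bdcCcB$bCCcaBbbDDA  (last char: 'A')
  sorted[14] = cB$bCCcaBbbDDAbdcC  (last char: 'C')
  sorted[15] = cCcB$bCCcaBbbDDAbd  (last char: 'd')
  sorted[16] = caBbbDDAbdcCcB$bCC  (last char: 'C')
  sorted[17] = dcCcB$bCCcaBbbDDAb  (last char: 'b')
Last column: BDcabcCDbc$bBACdCb
Original string S is at sorted index 10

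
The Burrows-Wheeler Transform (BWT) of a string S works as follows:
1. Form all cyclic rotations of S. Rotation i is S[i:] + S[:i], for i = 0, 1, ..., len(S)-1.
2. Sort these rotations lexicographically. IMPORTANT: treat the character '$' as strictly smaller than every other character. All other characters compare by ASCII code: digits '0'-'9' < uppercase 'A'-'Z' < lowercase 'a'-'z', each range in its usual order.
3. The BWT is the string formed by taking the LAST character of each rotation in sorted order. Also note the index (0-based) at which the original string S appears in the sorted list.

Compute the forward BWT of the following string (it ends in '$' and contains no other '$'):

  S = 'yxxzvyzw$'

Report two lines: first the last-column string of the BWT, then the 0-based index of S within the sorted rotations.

All 9 rotations (rotation i = S[i:]+S[:i]):
  rot[0] = yxxzvyzw$
  rot[1] = xxzvyzw$y
  rot[2] = xzvyzw$yx
  rot[3] = zvyzw$yxx
  rot[4] = vyzw$yxxz
  rot[5] = yzw$yxxzv
  rot[6] = zw$yxxzvy
  rot[7] = w$yxxzvyz
  rot[8] = $yxxzvyzw
Sorted (with $ < everything):
  sorted[0] = $yxxzvyzw  (last char: 'w')
  sorted[1] = vyzw$yxxz  (last char: 'z')
  sorted[2] = w$yxxzvyz  (last char: 'z')
  sorted[3] = xxzvyzw$y  (last char: 'y')
  sorted[4] = xzvyzw$yx  (last char: 'x')
  sorted[5] = yxxzvyzw$  (last char: '$')
  sorted[6] = yzw$yxxzv  (last char: 'v')
  sorted[7] = zvyzw$yxx  (last char: 'x')
  sorted[8] = zw$yxxzvy  (last char: 'y')
Last column: wzzyx$vxy
Original string S is at sorted index 5

Answer: wzzyx$vxy
5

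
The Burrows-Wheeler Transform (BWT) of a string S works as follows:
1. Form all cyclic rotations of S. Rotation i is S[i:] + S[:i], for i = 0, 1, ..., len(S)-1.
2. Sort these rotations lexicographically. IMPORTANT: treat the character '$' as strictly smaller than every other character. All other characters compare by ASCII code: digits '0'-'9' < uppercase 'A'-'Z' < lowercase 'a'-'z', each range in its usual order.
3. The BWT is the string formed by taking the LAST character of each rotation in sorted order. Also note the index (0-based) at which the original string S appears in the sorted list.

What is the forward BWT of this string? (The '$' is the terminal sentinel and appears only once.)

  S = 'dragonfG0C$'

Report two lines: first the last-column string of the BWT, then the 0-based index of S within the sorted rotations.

All 11 rotations (rotation i = S[i:]+S[:i]):
  rot[0] = dragonfG0C$
  rot[1] = ragonfG0C$d
  rot[2] = agonfG0C$dr
  rot[3] = gonfG0C$dra
  rot[4] = onfG0C$drag
  rot[5] = nfG0C$drago
  rot[6] = fG0C$dragon
  rot[7] = G0C$dragonf
  rot[8] = 0C$dragonfG
  rot[9] = C$dragonfG0
  rot[10] = $dragonfG0C
Sorted (with $ < everything):
  sorted[0] = $dragonfG0C  (last char: 'C')
  sorted[1] = 0C$dragonfG  (last char: 'G')
  sorted[2] = C$dragonfG0  (last char: '0')
  sorted[3] = G0C$dragonf  (last char: 'f')
  sorted[4] = agonfG0C$dr  (last char: 'r')
  sorted[5] = dragonfG0C$  (last char: '$')
  sorted[6] = fG0C$dragon  (last char: 'n')
  sorted[7] = gonfG0C$dra  (last char: 'a')
  sorted[8] = nfG0C$drago  (last char: 'o')
  sorted[9] = onfG0C$drag  (last char: 'g')
  sorted[10] = ragonfG0C$d  (last char: 'd')
Last column: CG0fr$naogd
Original string S is at sorted index 5

Answer: CG0fr$naogd
5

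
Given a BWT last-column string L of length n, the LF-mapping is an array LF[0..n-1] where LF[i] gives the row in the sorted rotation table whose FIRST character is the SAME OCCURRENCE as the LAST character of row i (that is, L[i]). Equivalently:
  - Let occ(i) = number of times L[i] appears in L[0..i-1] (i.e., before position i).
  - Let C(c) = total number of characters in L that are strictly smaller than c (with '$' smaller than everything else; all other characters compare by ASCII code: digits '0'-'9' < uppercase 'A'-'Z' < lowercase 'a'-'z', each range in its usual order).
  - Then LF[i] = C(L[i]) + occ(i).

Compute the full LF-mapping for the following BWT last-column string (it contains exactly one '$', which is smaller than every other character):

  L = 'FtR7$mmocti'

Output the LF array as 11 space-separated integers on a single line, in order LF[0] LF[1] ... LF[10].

Char counts: '$':1, '7':1, 'F':1, 'R':1, 'c':1, 'i':1, 'm':2, 'o':1, 't':2
C (first-col start): C('$')=0, C('7')=1, C('F')=2, C('R')=3, C('c')=4, C('i')=5, C('m')=6, C('o')=8, C('t')=9
L[0]='F': occ=0, LF[0]=C('F')+0=2+0=2
L[1]='t': occ=0, LF[1]=C('t')+0=9+0=9
L[2]='R': occ=0, LF[2]=C('R')+0=3+0=3
L[3]='7': occ=0, LF[3]=C('7')+0=1+0=1
L[4]='$': occ=0, LF[4]=C('$')+0=0+0=0
L[5]='m': occ=0, LF[5]=C('m')+0=6+0=6
L[6]='m': occ=1, LF[6]=C('m')+1=6+1=7
L[7]='o': occ=0, LF[7]=C('o')+0=8+0=8
L[8]='c': occ=0, LF[8]=C('c')+0=4+0=4
L[9]='t': occ=1, LF[9]=C('t')+1=9+1=10
L[10]='i': occ=0, LF[10]=C('i')+0=5+0=5

Answer: 2 9 3 1 0 6 7 8 4 10 5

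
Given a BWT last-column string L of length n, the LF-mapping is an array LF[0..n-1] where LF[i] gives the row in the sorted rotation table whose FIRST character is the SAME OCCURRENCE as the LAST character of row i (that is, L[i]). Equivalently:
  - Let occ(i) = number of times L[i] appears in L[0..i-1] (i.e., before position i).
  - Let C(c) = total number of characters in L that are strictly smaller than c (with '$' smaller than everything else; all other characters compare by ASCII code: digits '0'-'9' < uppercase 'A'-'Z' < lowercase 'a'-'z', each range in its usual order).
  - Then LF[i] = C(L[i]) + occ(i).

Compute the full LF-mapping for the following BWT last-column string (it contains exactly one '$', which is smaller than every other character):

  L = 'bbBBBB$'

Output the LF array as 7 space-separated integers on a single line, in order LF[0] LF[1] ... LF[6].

Answer: 5 6 1 2 3 4 0

Derivation:
Char counts: '$':1, 'B':4, 'b':2
C (first-col start): C('$')=0, C('B')=1, C('b')=5
L[0]='b': occ=0, LF[0]=C('b')+0=5+0=5
L[1]='b': occ=1, LF[1]=C('b')+1=5+1=6
L[2]='B': occ=0, LF[2]=C('B')+0=1+0=1
L[3]='B': occ=1, LF[3]=C('B')+1=1+1=2
L[4]='B': occ=2, LF[4]=C('B')+2=1+2=3
L[5]='B': occ=3, LF[5]=C('B')+3=1+3=4
L[6]='$': occ=0, LF[6]=C('$')+0=0+0=0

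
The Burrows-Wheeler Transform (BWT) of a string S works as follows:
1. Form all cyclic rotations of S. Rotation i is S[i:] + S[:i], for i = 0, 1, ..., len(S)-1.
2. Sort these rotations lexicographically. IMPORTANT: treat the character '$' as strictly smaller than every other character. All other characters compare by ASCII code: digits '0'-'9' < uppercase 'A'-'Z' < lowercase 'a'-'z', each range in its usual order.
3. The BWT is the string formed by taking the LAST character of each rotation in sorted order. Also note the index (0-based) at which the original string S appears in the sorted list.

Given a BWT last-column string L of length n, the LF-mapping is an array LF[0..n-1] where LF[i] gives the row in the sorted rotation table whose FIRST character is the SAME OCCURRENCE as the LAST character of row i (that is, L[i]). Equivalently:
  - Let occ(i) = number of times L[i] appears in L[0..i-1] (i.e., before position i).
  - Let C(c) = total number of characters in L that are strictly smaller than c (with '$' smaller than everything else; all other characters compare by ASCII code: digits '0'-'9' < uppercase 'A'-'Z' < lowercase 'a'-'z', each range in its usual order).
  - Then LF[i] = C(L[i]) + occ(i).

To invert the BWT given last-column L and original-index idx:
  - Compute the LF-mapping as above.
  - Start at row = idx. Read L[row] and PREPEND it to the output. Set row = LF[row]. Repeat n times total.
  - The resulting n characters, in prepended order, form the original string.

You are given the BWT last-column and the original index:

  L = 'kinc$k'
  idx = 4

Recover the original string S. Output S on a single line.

Answer: knick$

Derivation:
LF mapping: 3 2 5 1 0 4
Walk LF starting at row 4, prepending L[row]:
  step 1: row=4, L[4]='$', prepend. Next row=LF[4]=0
  step 2: row=0, L[0]='k', prepend. Next row=LF[0]=3
  step 3: row=3, L[3]='c', prepend. Next row=LF[3]=1
  step 4: row=1, L[1]='i', prepend. Next row=LF[1]=2
  step 5: row=2, L[2]='n', prepend. Next row=LF[2]=5
  step 6: row=5, L[5]='k', prepend. Next row=LF[5]=4
Reversed output: knick$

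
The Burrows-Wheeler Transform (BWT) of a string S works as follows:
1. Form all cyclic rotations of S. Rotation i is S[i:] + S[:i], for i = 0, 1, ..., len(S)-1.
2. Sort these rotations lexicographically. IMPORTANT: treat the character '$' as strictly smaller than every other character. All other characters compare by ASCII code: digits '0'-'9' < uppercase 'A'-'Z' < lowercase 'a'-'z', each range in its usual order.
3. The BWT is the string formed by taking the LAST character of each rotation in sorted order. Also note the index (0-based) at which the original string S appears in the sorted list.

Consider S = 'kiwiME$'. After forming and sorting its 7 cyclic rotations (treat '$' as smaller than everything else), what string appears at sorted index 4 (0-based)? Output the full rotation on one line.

All 7 rotations (rotation i = S[i:]+S[:i]):
  rot[0] = kiwiME$
  rot[1] = iwiME$k
  rot[2] = wiME$ki
  rot[3] = iME$kiw
  rot[4] = ME$kiwi
  rot[5] = E$kiwiM
  rot[6] = $kiwiME
Sorted (with $ < everything):
  sorted[0] = $kiwiME
  sorted[1] = E$kiwiM
  sorted[2] = ME$kiwi
  sorted[3] = iME$kiw
  sorted[4] = iwiME$k
  sorted[5] = kiwiME$
  sorted[6] = wiME$ki
sorted[4] = iwiME$k

Answer: iwiME$k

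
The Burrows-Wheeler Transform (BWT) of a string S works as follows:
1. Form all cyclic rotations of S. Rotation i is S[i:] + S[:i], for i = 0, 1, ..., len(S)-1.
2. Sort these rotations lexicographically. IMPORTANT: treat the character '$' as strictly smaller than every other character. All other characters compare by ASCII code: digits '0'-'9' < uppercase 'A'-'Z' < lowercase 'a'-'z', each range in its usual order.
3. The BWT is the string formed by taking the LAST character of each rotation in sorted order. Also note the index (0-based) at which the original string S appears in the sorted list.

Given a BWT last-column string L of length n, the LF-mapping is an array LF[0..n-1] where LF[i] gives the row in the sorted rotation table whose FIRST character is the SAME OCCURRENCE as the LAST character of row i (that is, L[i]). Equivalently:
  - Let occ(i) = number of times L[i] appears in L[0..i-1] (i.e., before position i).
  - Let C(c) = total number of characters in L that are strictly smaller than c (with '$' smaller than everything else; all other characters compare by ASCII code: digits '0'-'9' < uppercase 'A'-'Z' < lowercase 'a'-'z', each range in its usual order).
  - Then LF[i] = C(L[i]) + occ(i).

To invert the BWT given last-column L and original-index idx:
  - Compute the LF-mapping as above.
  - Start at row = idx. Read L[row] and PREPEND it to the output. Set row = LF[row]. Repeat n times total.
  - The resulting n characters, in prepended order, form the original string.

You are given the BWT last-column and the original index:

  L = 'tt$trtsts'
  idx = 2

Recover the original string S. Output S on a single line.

LF mapping: 4 5 0 6 1 7 2 8 3
Walk LF starting at row 2, prepending L[row]:
  step 1: row=2, L[2]='$', prepend. Next row=LF[2]=0
  step 2: row=0, L[0]='t', prepend. Next row=LF[0]=4
  step 3: row=4, L[4]='r', prepend. Next row=LF[4]=1
  step 4: row=1, L[1]='t', prepend. Next row=LF[1]=5
  step 5: row=5, L[5]='t', prepend. Next row=LF[5]=7
  step 6: row=7, L[7]='t', prepend. Next row=LF[7]=8
  step 7: row=8, L[8]='s', prepend. Next row=LF[8]=3
  step 8: row=3, L[3]='t', prepend. Next row=LF[3]=6
  step 9: row=6, L[6]='s', prepend. Next row=LF[6]=2
Reversed output: ststttrt$

Answer: ststttrt$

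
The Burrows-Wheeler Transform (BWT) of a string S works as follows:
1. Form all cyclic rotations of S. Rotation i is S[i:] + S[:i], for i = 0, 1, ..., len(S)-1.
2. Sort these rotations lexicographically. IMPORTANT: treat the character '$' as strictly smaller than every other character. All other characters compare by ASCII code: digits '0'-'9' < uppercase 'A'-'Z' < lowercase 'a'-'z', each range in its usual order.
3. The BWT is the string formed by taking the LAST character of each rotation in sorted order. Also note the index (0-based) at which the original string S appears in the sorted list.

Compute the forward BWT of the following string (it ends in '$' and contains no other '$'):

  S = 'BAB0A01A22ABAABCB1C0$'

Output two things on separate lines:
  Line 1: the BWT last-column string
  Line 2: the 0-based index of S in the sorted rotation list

Answer: 0CAB0BA201BB2AACA$A1B
17

Derivation:
All 21 rotations (rotation i = S[i:]+S[:i]):
  rot[0] = BAB0A01A22ABAABCB1C0$
  rot[1] = AB0A01A22ABAABCB1C0$B
  rot[2] = B0A01A22ABAABCB1C0$BA
  rot[3] = 0A01A22ABAABCB1C0$BAB
  rot[4] = A01A22ABAABCB1C0$BAB0
  rot[5] = 01A22ABAABCB1C0$BAB0A
  rot[6] = 1A22ABAABCB1C0$BAB0A0
  rot[7] = A22ABAABCB1C0$BAB0A01
  rot[8] = 22ABAABCB1C0$BAB0A01A
  rot[9] = 2ABAABCB1C0$BAB0A01A2
  rot[10] = ABAABCB1C0$BAB0A01A22
  rot[11] = BAABCB1C0$BAB0A01A22A
  rot[12] = AABCB1C0$BAB0A01A22AB
  rot[13] = ABCB1C0$BAB0A01A22ABA
  rot[14] = BCB1C0$BAB0A01A22ABAA
  rot[15] = CB1C0$BAB0A01A22ABAAB
  rot[16] = B1C0$BAB0A01A22ABAABC
  rot[17] = 1C0$BAB0A01A22ABAABCB
  rot[18] = C0$BAB0A01A22ABAABCB1
  rot[19] = 0$BAB0A01A22ABAABCB1C
  rot[20] = $BAB0A01A22ABAABCB1C0
Sorted (with $ < everything):
  sorted[0] = $BAB0A01A22ABAABCB1C0  (last char: '0')
  sorted[1] = 0$BAB0A01A22ABAABCB1C  (last char: 'C')
  sorted[2] = 01A22ABAABCB1C0$BAB0A  (last char: 'A')
  sorted[3] = 0A01A22ABAABCB1C0$BAB  (last char: 'B')
  sorted[4] = 1A22ABAABCB1C0$BAB0A0  (last char: '0')
  sorted[5] = 1C0$BAB0A01A22ABAABCB  (last char: 'B')
  sorted[6] = 22ABAABCB1C0$BAB0A01A  (last char: 'A')
  sorted[7] = 2ABAABCB1C0$BAB0A01A2  (last char: '2')
  sorted[8] = A01A22ABAABCB1C0$BAB0  (last char: '0')
  sorted[9] = A22ABAABCB1C0$BAB0A01  (last char: '1')
  sorted[10] = AABCB1C0$BAB0A01A22AB  (last char: 'B')
  sorted[11] = AB0A01A22ABAABCB1C0$B  (last char: 'B')
  sorted[12] = ABAABCB1C0$BAB0A01A22  (last char: '2')
  sorted[13] = ABCB1C0$BAB0A01A22ABA  (last char: 'A')
  sorted[14] = B0A01A22ABAABCB1C0$BA  (last char: 'A')
  sorted[15] = B1C0$BAB0A01A22ABAABC  (last char: 'C')
  sorted[16] = BAABCB1C0$BAB0A01A22A  (last char: 'A')
  sorted[17] = BAB0A01A22ABAABCB1C0$  (last char: '$')
  sorted[18] = BCB1C0$BAB0A01A22ABAA  (last char: 'A')
  sorted[19] = C0$BAB0A01A22ABAABCB1  (last char: '1')
  sorted[20] = CB1C0$BAB0A01A22ABAAB  (last char: 'B')
Last column: 0CAB0BA201BB2AACA$A1B
Original string S is at sorted index 17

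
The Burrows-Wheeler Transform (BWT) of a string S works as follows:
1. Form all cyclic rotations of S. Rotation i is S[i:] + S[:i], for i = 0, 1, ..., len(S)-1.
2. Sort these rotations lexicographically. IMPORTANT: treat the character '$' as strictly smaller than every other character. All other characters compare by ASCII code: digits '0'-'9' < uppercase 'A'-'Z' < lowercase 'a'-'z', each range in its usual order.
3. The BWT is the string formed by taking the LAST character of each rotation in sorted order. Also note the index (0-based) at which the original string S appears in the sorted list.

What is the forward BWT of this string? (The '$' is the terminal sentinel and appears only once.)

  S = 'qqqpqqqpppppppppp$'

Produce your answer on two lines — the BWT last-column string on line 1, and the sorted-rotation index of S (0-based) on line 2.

Answer: ppppppppppqqqqqqp$
17

Derivation:
All 18 rotations (rotation i = S[i:]+S[:i]):
  rot[0] = qqqpqqqpppppppppp$
  rot[1] = qqpqqqpppppppppp$q
  rot[2] = qpqqqpppppppppp$qq
  rot[3] = pqqqpppppppppp$qqq
  rot[4] = qqqpppppppppp$qqqp
  rot[5] = qqpppppppppp$qqqpq
  rot[6] = qpppppppppp$qqqpqq
  rot[7] = pppppppppp$qqqpqqq
  rot[8] = ppppppppp$qqqpqqqp
  rot[9] = pppppppp$qqqpqqqpp
  rot[10] = ppppppp$qqqpqqqppp
  rot[11] = pppppp$qqqpqqqpppp
  rot[12] = ppppp$qqqpqqqppppp
  rot[13] = pppp$qqqpqqqpppppp
  rot[14] = ppp$qqqpqqqppppppp
  rot[15] = pp$qqqpqqqpppppppp
  rot[16] = p$qqqpqqqppppppppp
  rot[17] = $qqqpqqqpppppppppp
Sorted (with $ < everything):
  sorted[0] = $qqqpqqqpppppppppp  (last char: 'p')
  sorted[1] = p$qqqpqqqppppppppp  (last char: 'p')
  sorted[2] = pp$qqqpqqqpppppppp  (last char: 'p')
  sorted[3] = ppp$qqqpqqqppppppp  (last char: 'p')
  sorted[4] = pppp$qqqpqqqpppppp  (last char: 'p')
  sorted[5] = ppppp$qqqpqqqppppp  (last char: 'p')
  sorted[6] = pppppp$qqqpqqqpppp  (last char: 'p')
  sorted[7] = ppppppp$qqqpqqqppp  (last char: 'p')
  sorted[8] = pppppppp$qqqpqqqpp  (last char: 'p')
  sorted[9] = ppppppppp$qqqpqqqp  (last char: 'p')
  sorted[10] = pppppppppp$qqqpqqq  (last char: 'q')
  sorted[11] = pqqqpppppppppp$qqq  (last char: 'q')
  sorted[12] = qpppppppppp$qqqpqq  (last char: 'q')
  sorted[13] = qpqqqpppppppppp$qq  (last char: 'q')
  sorted[14] = qqpppppppppp$qqqpq  (last char: 'q')
  sorted[15] = qqpqqqpppppppppp$q  (last char: 'q')
  sorted[16] = qqqpppppppppp$qqqp  (last char: 'p')
  sorted[17] = qqqpqqqpppppppppp$  (last char: '$')
Last column: ppppppppppqqqqqqp$
Original string S is at sorted index 17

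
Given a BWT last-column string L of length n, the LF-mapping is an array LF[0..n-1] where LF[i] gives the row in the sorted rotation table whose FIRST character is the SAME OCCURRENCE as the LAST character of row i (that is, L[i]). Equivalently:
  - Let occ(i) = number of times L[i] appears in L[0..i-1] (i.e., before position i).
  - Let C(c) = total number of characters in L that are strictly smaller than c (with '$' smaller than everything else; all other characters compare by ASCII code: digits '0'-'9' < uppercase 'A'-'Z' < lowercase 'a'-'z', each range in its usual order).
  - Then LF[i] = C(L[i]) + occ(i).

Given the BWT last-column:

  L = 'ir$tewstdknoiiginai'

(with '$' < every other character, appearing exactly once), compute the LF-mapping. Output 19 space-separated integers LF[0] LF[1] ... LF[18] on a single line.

Answer: 5 14 0 16 3 18 15 17 2 10 11 13 6 7 4 8 12 1 9

Derivation:
Char counts: '$':1, 'a':1, 'd':1, 'e':1, 'g':1, 'i':5, 'k':1, 'n':2, 'o':1, 'r':1, 's':1, 't':2, 'w':1
C (first-col start): C('$')=0, C('a')=1, C('d')=2, C('e')=3, C('g')=4, C('i')=5, C('k')=10, C('n')=11, C('o')=13, C('r')=14, C('s')=15, C('t')=16, C('w')=18
L[0]='i': occ=0, LF[0]=C('i')+0=5+0=5
L[1]='r': occ=0, LF[1]=C('r')+0=14+0=14
L[2]='$': occ=0, LF[2]=C('$')+0=0+0=0
L[3]='t': occ=0, LF[3]=C('t')+0=16+0=16
L[4]='e': occ=0, LF[4]=C('e')+0=3+0=3
L[5]='w': occ=0, LF[5]=C('w')+0=18+0=18
L[6]='s': occ=0, LF[6]=C('s')+0=15+0=15
L[7]='t': occ=1, LF[7]=C('t')+1=16+1=17
L[8]='d': occ=0, LF[8]=C('d')+0=2+0=2
L[9]='k': occ=0, LF[9]=C('k')+0=10+0=10
L[10]='n': occ=0, LF[10]=C('n')+0=11+0=11
L[11]='o': occ=0, LF[11]=C('o')+0=13+0=13
L[12]='i': occ=1, LF[12]=C('i')+1=5+1=6
L[13]='i': occ=2, LF[13]=C('i')+2=5+2=7
L[14]='g': occ=0, LF[14]=C('g')+0=4+0=4
L[15]='i': occ=3, LF[15]=C('i')+3=5+3=8
L[16]='n': occ=1, LF[16]=C('n')+1=11+1=12
L[17]='a': occ=0, LF[17]=C('a')+0=1+0=1
L[18]='i': occ=4, LF[18]=C('i')+4=5+4=9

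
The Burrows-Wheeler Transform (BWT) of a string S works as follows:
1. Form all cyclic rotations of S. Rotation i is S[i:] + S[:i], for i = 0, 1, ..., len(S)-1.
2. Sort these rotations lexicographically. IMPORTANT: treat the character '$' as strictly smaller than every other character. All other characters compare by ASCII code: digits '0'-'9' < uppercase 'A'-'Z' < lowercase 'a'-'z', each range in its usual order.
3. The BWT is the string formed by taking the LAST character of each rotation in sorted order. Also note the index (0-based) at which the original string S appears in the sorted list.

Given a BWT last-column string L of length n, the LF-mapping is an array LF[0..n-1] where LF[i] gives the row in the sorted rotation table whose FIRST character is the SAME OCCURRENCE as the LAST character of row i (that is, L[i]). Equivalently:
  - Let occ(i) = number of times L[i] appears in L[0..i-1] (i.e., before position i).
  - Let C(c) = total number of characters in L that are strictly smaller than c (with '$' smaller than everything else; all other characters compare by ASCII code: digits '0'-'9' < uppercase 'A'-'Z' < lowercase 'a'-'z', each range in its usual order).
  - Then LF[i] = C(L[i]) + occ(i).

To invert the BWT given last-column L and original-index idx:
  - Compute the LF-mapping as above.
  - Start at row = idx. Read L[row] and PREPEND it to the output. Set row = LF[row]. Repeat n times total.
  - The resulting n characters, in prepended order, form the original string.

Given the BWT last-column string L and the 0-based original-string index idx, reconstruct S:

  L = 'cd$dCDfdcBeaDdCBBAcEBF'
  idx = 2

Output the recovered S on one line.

Answer: BDaFfCBdAdBcdCcDBeEdc$

Derivation:
LF mapping: 13 16 0 17 6 8 21 18 14 2 20 12 9 19 7 3 4 1 15 10 5 11
Walk LF starting at row 2, prepending L[row]:
  step 1: row=2, L[2]='$', prepend. Next row=LF[2]=0
  step 2: row=0, L[0]='c', prepend. Next row=LF[0]=13
  step 3: row=13, L[13]='d', prepend. Next row=LF[13]=19
  step 4: row=19, L[19]='E', prepend. Next row=LF[19]=10
  step 5: row=10, L[10]='e', prepend. Next row=LF[10]=20
  step 6: row=20, L[20]='B', prepend. Next row=LF[20]=5
  step 7: row=5, L[5]='D', prepend. Next row=LF[5]=8
  step 8: row=8, L[8]='c', prepend. Next row=LF[8]=14
  step 9: row=14, L[14]='C', prepend. Next row=LF[14]=7
  step 10: row=7, L[7]='d', prepend. Next row=LF[7]=18
  step 11: row=18, L[18]='c', prepend. Next row=LF[18]=15
  step 12: row=15, L[15]='B', prepend. Next row=LF[15]=3
  step 13: row=3, L[3]='d', prepend. Next row=LF[3]=17
  step 14: row=17, L[17]='A', prepend. Next row=LF[17]=1
  step 15: row=1, L[1]='d', prepend. Next row=LF[1]=16
  step 16: row=16, L[16]='B', prepend. Next row=LF[16]=4
  step 17: row=4, L[4]='C', prepend. Next row=LF[4]=6
  step 18: row=6, L[6]='f', prepend. Next row=LF[6]=21
  step 19: row=21, L[21]='F', prepend. Next row=LF[21]=11
  step 20: row=11, L[11]='a', prepend. Next row=LF[11]=12
  step 21: row=12, L[12]='D', prepend. Next row=LF[12]=9
  step 22: row=9, L[9]='B', prepend. Next row=LF[9]=2
Reversed output: BDaFfCBdAdBcdCcDBeEdc$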